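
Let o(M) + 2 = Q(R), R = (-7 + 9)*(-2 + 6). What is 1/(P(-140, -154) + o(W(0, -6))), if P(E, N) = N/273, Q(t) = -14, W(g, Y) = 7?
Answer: -39/646 ≈ -0.060372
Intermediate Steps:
R = 8 (R = 2*4 = 8)
P(E, N) = N/273 (P(E, N) = N*(1/273) = N/273)
o(M) = -16 (o(M) = -2 - 14 = -16)
1/(P(-140, -154) + o(W(0, -6))) = 1/((1/273)*(-154) - 16) = 1/(-22/39 - 16) = 1/(-646/39) = -39/646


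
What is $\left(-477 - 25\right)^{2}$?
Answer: $252004$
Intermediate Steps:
$\left(-477 - 25\right)^{2} = \left(-502\right)^{2} = 252004$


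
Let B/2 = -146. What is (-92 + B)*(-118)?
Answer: 45312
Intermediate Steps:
B = -292 (B = 2*(-146) = -292)
(-92 + B)*(-118) = (-92 - 292)*(-118) = -384*(-118) = 45312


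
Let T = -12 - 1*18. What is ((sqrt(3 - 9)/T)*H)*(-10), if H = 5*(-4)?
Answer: -20*I*sqrt(6)/3 ≈ -16.33*I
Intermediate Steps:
T = -30 (T = -12 - 18 = -30)
H = -20
((sqrt(3 - 9)/T)*H)*(-10) = ((sqrt(3 - 9)/(-30))*(-20))*(-10) = ((sqrt(-6)*(-1/30))*(-20))*(-10) = (((I*sqrt(6))*(-1/30))*(-20))*(-10) = (-I*sqrt(6)/30*(-20))*(-10) = (2*I*sqrt(6)/3)*(-10) = -20*I*sqrt(6)/3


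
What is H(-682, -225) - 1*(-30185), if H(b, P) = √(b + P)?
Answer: 30185 + I*√907 ≈ 30185.0 + 30.116*I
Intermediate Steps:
H(b, P) = √(P + b)
H(-682, -225) - 1*(-30185) = √(-225 - 682) - 1*(-30185) = √(-907) + 30185 = I*√907 + 30185 = 30185 + I*√907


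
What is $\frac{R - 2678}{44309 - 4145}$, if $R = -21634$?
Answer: $- \frac{2026}{3347} \approx -0.60532$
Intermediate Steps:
$\frac{R - 2678}{44309 - 4145} = \frac{-21634 - 2678}{44309 - 4145} = - \frac{24312}{40164} = \left(-24312\right) \frac{1}{40164} = - \frac{2026}{3347}$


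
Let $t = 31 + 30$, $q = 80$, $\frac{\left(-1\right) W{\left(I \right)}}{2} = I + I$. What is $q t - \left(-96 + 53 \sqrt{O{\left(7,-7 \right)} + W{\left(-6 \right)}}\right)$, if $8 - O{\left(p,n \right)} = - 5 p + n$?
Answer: $4976 - 53 \sqrt{74} \approx 4520.1$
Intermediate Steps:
$O{\left(p,n \right)} = 8 - n + 5 p$ ($O{\left(p,n \right)} = 8 - \left(- 5 p + n\right) = 8 - \left(n - 5 p\right) = 8 - n + 5 p$)
$W{\left(I \right)} = - 4 I$ ($W{\left(I \right)} = - 2 \left(I + I\right) = - 2 \cdot 2 I = - 4 I$)
$t = 61$
$q t - \left(-96 + 53 \sqrt{O{\left(7,-7 \right)} + W{\left(-6 \right)}}\right) = 80 \cdot 61 + \left(- 53 \sqrt{\left(8 - -7 + 5 \cdot 7\right) - -24} + 96\right) = 4880 + \left(- 53 \sqrt{\left(8 + 7 + 35\right) + 24} + 96\right) = 4880 + \left(- 53 \sqrt{50 + 24} + 96\right) = 4880 + \left(- 53 \sqrt{74} + 96\right) = 4880 + \left(96 - 53 \sqrt{74}\right) = 4976 - 53 \sqrt{74}$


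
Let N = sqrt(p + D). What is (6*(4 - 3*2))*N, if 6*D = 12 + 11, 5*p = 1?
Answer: -22*sqrt(30)/5 ≈ -24.100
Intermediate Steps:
p = 1/5 (p = (1/5)*1 = 1/5 ≈ 0.20000)
D = 23/6 (D = (12 + 11)/6 = (1/6)*23 = 23/6 ≈ 3.8333)
N = 11*sqrt(30)/30 (N = sqrt(1/5 + 23/6) = sqrt(121/30) = 11*sqrt(30)/30 ≈ 2.0083)
(6*(4 - 3*2))*N = (6*(4 - 3*2))*(11*sqrt(30)/30) = (6*(4 - 6))*(11*sqrt(30)/30) = (6*(-2))*(11*sqrt(30)/30) = -22*sqrt(30)/5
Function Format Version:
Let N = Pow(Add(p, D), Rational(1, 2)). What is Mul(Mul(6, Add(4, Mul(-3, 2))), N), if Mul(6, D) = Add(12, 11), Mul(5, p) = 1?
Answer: Mul(Rational(-22, 5), Pow(30, Rational(1, 2))) ≈ -24.100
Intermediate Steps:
p = Rational(1, 5) (p = Mul(Rational(1, 5), 1) = Rational(1, 5) ≈ 0.20000)
D = Rational(23, 6) (D = Mul(Rational(1, 6), Add(12, 11)) = Mul(Rational(1, 6), 23) = Rational(23, 6) ≈ 3.8333)
N = Mul(Rational(11, 30), Pow(30, Rational(1, 2))) (N = Pow(Add(Rational(1, 5), Rational(23, 6)), Rational(1, 2)) = Pow(Rational(121, 30), Rational(1, 2)) = Mul(Rational(11, 30), Pow(30, Rational(1, 2))) ≈ 2.0083)
Mul(Mul(6, Add(4, Mul(-3, 2))), N) = Mul(Mul(6, Add(4, Mul(-3, 2))), Mul(Rational(11, 30), Pow(30, Rational(1, 2)))) = Mul(Mul(6, Add(4, -6)), Mul(Rational(11, 30), Pow(30, Rational(1, 2)))) = Mul(Mul(6, -2), Mul(Rational(11, 30), Pow(30, Rational(1, 2)))) = Mul(-12, Mul(Rational(11, 30), Pow(30, Rational(1, 2)))) = Mul(Rational(-22, 5), Pow(30, Rational(1, 2)))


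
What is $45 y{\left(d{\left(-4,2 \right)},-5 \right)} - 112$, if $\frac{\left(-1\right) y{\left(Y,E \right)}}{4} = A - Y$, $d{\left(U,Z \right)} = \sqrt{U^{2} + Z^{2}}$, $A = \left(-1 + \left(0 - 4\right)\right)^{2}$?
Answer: $-4612 + 360 \sqrt{5} \approx -3807.0$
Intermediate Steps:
$A = 25$ ($A = \left(-1 + \left(0 - 4\right)\right)^{2} = \left(-1 - 4\right)^{2} = \left(-5\right)^{2} = 25$)
$y{\left(Y,E \right)} = -100 + 4 Y$ ($y{\left(Y,E \right)} = - 4 \left(25 - Y\right) = -100 + 4 Y$)
$45 y{\left(d{\left(-4,2 \right)},-5 \right)} - 112 = 45 \left(-100 + 4 \sqrt{\left(-4\right)^{2} + 2^{2}}\right) - 112 = 45 \left(-100 + 4 \sqrt{16 + 4}\right) - 112 = 45 \left(-100 + 4 \sqrt{20}\right) - 112 = 45 \left(-100 + 4 \cdot 2 \sqrt{5}\right) - 112 = 45 \left(-100 + 8 \sqrt{5}\right) - 112 = \left(-4500 + 360 \sqrt{5}\right) - 112 = -4612 + 360 \sqrt{5}$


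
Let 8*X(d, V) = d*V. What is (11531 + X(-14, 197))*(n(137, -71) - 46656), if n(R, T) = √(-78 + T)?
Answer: -521905680 + 44745*I*√149/4 ≈ -5.2191e+8 + 1.3655e+5*I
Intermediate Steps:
X(d, V) = V*d/8 (X(d, V) = (d*V)/8 = (V*d)/8 = V*d/8)
(11531 + X(-14, 197))*(n(137, -71) - 46656) = (11531 + (⅛)*197*(-14))*(√(-78 - 71) - 46656) = (11531 - 1379/4)*(√(-149) - 46656) = 44745*(I*√149 - 46656)/4 = 44745*(-46656 + I*√149)/4 = -521905680 + 44745*I*√149/4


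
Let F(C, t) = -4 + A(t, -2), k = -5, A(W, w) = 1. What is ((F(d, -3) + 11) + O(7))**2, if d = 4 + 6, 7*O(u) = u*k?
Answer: 9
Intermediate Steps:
O(u) = -5*u/7 (O(u) = (u*(-5))/7 = (-5*u)/7 = -5*u/7)
d = 10
F(C, t) = -3 (F(C, t) = -4 + 1 = -3)
((F(d, -3) + 11) + O(7))**2 = ((-3 + 11) - 5/7*7)**2 = (8 - 5)**2 = 3**2 = 9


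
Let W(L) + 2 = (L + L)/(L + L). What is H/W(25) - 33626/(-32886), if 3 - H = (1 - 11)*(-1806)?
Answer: 296928064/16443 ≈ 18058.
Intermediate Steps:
W(L) = -1 (W(L) = -2 + (L + L)/(L + L) = -2 + (2*L)/((2*L)) = -2 + (2*L)*(1/(2*L)) = -2 + 1 = -1)
H = -18057 (H = 3 - (1 - 11)*(-1806) = 3 - (-10)*(-1806) = 3 - 1*18060 = 3 - 18060 = -18057)
H/W(25) - 33626/(-32886) = -18057/(-1) - 33626/(-32886) = -18057*(-1) - 33626*(-1/32886) = 18057 + 16813/16443 = 296928064/16443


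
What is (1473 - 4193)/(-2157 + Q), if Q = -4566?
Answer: 2720/6723 ≈ 0.40458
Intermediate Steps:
(1473 - 4193)/(-2157 + Q) = (1473 - 4193)/(-2157 - 4566) = -2720/(-6723) = -2720*(-1/6723) = 2720/6723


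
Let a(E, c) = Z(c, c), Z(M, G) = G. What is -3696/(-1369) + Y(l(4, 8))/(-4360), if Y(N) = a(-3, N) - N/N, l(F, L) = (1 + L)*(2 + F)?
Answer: 16042003/5968840 ≈ 2.6876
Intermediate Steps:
a(E, c) = c
Y(N) = -1 + N (Y(N) = N - N/N = N - 1*1 = N - 1 = -1 + N)
-3696/(-1369) + Y(l(4, 8))/(-4360) = -3696/(-1369) + (-1 + (2 + 4 + 2*8 + 4*8))/(-4360) = -3696*(-1/1369) + (-1 + (2 + 4 + 16 + 32))*(-1/4360) = 3696/1369 + (-1 + 54)*(-1/4360) = 3696/1369 + 53*(-1/4360) = 3696/1369 - 53/4360 = 16042003/5968840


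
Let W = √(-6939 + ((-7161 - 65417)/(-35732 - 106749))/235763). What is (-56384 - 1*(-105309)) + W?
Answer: 48925 + I*√64710793365897844675477/3053795273 ≈ 48925.0 + 83.301*I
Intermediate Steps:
W = I*√64710793365897844675477/3053795273 (W = √(-6939 - 72578/(-142481)*(1/235763)) = √(-6939 - 72578*(-1/142481)*(1/235763)) = √(-6939 + (72578/142481)*(1/235763)) = √(-6939 + 6598/3053795273) = √(-21190285392749/3053795273) = I*√64710793365897844675477/3053795273 ≈ 83.301*I)
(-56384 - 1*(-105309)) + W = (-56384 - 1*(-105309)) + I*√64710793365897844675477/3053795273 = (-56384 + 105309) + I*√64710793365897844675477/3053795273 = 48925 + I*√64710793365897844675477/3053795273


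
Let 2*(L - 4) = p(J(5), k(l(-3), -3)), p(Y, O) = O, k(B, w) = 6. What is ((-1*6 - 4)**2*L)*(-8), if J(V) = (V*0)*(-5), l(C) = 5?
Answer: -5600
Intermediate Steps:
J(V) = 0 (J(V) = 0*(-5) = 0)
L = 7 (L = 4 + (1/2)*6 = 4 + 3 = 7)
((-1*6 - 4)**2*L)*(-8) = ((-1*6 - 4)**2*7)*(-8) = ((-6 - 4)**2*7)*(-8) = ((-10)**2*7)*(-8) = (100*7)*(-8) = 700*(-8) = -5600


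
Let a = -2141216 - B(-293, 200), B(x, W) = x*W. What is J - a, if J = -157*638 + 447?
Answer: 1982897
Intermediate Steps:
B(x, W) = W*x
J = -99719 (J = -100166 + 447 = -99719)
a = -2082616 (a = -2141216 - 200*(-293) = -2141216 - 1*(-58600) = -2141216 + 58600 = -2082616)
J - a = -99719 - 1*(-2082616) = -99719 + 2082616 = 1982897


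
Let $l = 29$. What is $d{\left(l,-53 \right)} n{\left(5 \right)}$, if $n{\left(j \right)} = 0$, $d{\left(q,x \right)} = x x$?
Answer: $0$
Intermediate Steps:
$d{\left(q,x \right)} = x^{2}$
$d{\left(l,-53 \right)} n{\left(5 \right)} = \left(-53\right)^{2} \cdot 0 = 2809 \cdot 0 = 0$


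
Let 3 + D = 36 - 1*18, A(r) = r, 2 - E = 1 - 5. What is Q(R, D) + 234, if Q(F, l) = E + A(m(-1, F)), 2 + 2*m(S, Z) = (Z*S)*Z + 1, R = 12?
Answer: 335/2 ≈ 167.50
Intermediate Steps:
E = 6 (E = 2 - (1 - 5) = 2 - 1*(-4) = 2 + 4 = 6)
m(S, Z) = -1/2 + S*Z**2/2 (m(S, Z) = -1 + ((Z*S)*Z + 1)/2 = -1 + ((S*Z)*Z + 1)/2 = -1 + (S*Z**2 + 1)/2 = -1 + (1 + S*Z**2)/2 = -1 + (1/2 + S*Z**2/2) = -1/2 + S*Z**2/2)
D = 15 (D = -3 + (36 - 1*18) = -3 + (36 - 18) = -3 + 18 = 15)
Q(F, l) = 11/2 - F**2/2 (Q(F, l) = 6 + (-1/2 + (1/2)*(-1)*F**2) = 6 + (-1/2 - F**2/2) = 11/2 - F**2/2)
Q(R, D) + 234 = (11/2 - 1/2*12**2) + 234 = (11/2 - 1/2*144) + 234 = (11/2 - 72) + 234 = -133/2 + 234 = 335/2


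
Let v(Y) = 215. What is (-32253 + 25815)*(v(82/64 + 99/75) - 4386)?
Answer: 26852898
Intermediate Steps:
(-32253 + 25815)*(v(82/64 + 99/75) - 4386) = (-32253 + 25815)*(215 - 4386) = -6438*(-4171) = 26852898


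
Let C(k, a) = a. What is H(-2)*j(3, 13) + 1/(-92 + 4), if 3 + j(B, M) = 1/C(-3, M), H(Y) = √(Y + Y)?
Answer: -1/88 - 76*I/13 ≈ -0.011364 - 5.8462*I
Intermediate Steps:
H(Y) = √2*√Y (H(Y) = √(2*Y) = √2*√Y)
j(B, M) = -3 + 1/M
H(-2)*j(3, 13) + 1/(-92 + 4) = (√2*√(-2))*(-3 + 1/13) + 1/(-92 + 4) = (√2*(I*√2))*(-3 + 1/13) + 1/(-88) = (2*I)*(-38/13) - 1/88 = -76*I/13 - 1/88 = -1/88 - 76*I/13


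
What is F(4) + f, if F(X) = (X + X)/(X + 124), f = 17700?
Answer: 283201/16 ≈ 17700.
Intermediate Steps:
F(X) = 2*X/(124 + X) (F(X) = (2*X)/(124 + X) = 2*X/(124 + X))
F(4) + f = 2*4/(124 + 4) + 17700 = 2*4/128 + 17700 = 2*4*(1/128) + 17700 = 1/16 + 17700 = 283201/16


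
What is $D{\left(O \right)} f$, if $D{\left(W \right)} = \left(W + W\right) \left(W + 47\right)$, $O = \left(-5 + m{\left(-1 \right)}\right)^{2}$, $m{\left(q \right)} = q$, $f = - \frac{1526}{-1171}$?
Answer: $\frac{9119376}{1171} \approx 7787.7$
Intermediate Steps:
$f = \frac{1526}{1171}$ ($f = \left(-1526\right) \left(- \frac{1}{1171}\right) = \frac{1526}{1171} \approx 1.3032$)
$O = 36$ ($O = \left(-5 - 1\right)^{2} = \left(-6\right)^{2} = 36$)
$D{\left(W \right)} = 2 W \left(47 + W\right)$
$D{\left(O \right)} f = 2 \cdot 36 \left(47 + 36\right) \frac{1526}{1171} = 2 \cdot 36 \cdot 83 \cdot \frac{1526}{1171} = 5976 \cdot \frac{1526}{1171} = \frac{9119376}{1171}$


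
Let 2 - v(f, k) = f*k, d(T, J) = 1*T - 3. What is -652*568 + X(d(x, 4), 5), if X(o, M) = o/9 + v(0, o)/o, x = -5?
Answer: -13332137/36 ≈ -3.7034e+5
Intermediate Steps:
d(T, J) = -3 + T (d(T, J) = T - 3 = -3 + T)
v(f, k) = 2 - f*k
X(o, M) = 2/o + o/9 (X(o, M) = o/9 + (2 - 1*0*o)/o = o*(1/9) + (2 + 0)/o = o/9 + 2/o = 2/o + o/9)
-652*568 + X(d(x, 4), 5) = -652*568 + (2/(-3 - 5) + (-3 - 5)/9) = -370336 + (2/(-8) + (1/9)*(-8)) = -370336 + (2*(-1/8) - 8/9) = -370336 + (-1/4 - 8/9) = -370336 - 41/36 = -13332137/36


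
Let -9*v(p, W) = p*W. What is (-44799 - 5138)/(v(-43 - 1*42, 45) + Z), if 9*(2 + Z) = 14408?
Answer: -449433/18215 ≈ -24.674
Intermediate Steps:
Z = 14390/9 (Z = -2 + (1/9)*14408 = -2 + 14408/9 = 14390/9 ≈ 1598.9)
v(p, W) = -W*p/9 (v(p, W) = -p*W/9 = -W*p/9)
(-44799 - 5138)/(v(-43 - 1*42, 45) + Z) = (-44799 - 5138)/(-1/9*45*(-43 - 1*42) + 14390/9) = -49937/(-1/9*45*(-43 - 42) + 14390/9) = -49937/(-1/9*45*(-85) + 14390/9) = -49937/(425 + 14390/9) = -49937/18215/9 = -49937*9/18215 = -449433/18215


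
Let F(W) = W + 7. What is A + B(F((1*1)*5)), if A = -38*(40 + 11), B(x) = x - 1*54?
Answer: -1980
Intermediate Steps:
F(W) = 7 + W
B(x) = -54 + x (B(x) = x - 54 = -54 + x)
A = -1938 (A = -38*51 = -1938)
A + B(F((1*1)*5)) = -1938 + (-54 + (7 + (1*1)*5)) = -1938 + (-54 + (7 + 1*5)) = -1938 + (-54 + (7 + 5)) = -1938 + (-54 + 12) = -1938 - 42 = -1980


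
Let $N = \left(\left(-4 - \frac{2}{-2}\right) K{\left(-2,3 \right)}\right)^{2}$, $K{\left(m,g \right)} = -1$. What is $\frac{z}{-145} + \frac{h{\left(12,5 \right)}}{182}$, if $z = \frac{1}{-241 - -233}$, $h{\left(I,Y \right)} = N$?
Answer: $\frac{5311}{105560} \approx 0.050313$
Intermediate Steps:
$N = 9$ ($N = \left(\left(-4 - \frac{2}{-2}\right) \left(-1\right)\right)^{2} = \left(\left(-4 - -1\right) \left(-1\right)\right)^{2} = \left(\left(-4 + 1\right) \left(-1\right)\right)^{2} = \left(\left(-3\right) \left(-1\right)\right)^{2} = 3^{2} = 9$)
$h{\left(I,Y \right)} = 9$
$z = - \frac{1}{8}$ ($z = \frac{1}{-241 + 233} = \frac{1}{-8} = - \frac{1}{8} \approx -0.125$)
$\frac{z}{-145} + \frac{h{\left(12,5 \right)}}{182} = - \frac{1}{8 \left(-145\right)} + \frac{9}{182} = \left(- \frac{1}{8}\right) \left(- \frac{1}{145}\right) + 9 \cdot \frac{1}{182} = \frac{1}{1160} + \frac{9}{182} = \frac{5311}{105560}$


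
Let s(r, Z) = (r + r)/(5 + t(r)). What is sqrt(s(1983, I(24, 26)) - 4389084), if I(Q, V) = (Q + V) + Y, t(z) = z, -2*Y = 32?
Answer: I*sqrt(4336571027922)/994 ≈ 2095.0*I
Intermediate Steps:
Y = -16 (Y = -1/2*32 = -16)
I(Q, V) = -16 + Q + V (I(Q, V) = (Q + V) - 16 = -16 + Q + V)
s(r, Z) = 2*r/(5 + r) (s(r, Z) = (r + r)/(5 + r) = (2*r)/(5 + r) = 2*r/(5 + r))
sqrt(s(1983, I(24, 26)) - 4389084) = sqrt(2*1983/(5 + 1983) - 4389084) = sqrt(2*1983/1988 - 4389084) = sqrt(2*1983*(1/1988) - 4389084) = sqrt(1983/994 - 4389084) = sqrt(-4362747513/994) = I*sqrt(4336571027922)/994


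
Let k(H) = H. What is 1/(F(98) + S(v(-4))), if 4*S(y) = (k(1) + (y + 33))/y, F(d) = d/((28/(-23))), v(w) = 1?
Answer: -4/287 ≈ -0.013937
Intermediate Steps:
F(d) = -23*d/28 (F(d) = d/((28*(-1/23))) = d/(-28/23) = d*(-23/28) = -23*d/28)
S(y) = (34 + y)/(4*y) (S(y) = ((1 + (y + 33))/y)/4 = ((1 + (33 + y))/y)/4 = ((34 + y)/y)/4 = (34 + y)/(4*y))
1/(F(98) + S(v(-4))) = 1/(-23/28*98 + (¼)*(34 + 1)/1) = 1/(-161/2 + (¼)*1*35) = 1/(-161/2 + 35/4) = 1/(-287/4) = -4/287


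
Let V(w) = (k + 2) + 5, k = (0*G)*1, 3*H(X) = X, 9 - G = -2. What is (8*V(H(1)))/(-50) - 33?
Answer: -853/25 ≈ -34.120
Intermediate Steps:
G = 11 (G = 9 - 1*(-2) = 9 + 2 = 11)
H(X) = X/3
k = 0 (k = (0*11)*1 = 0*1 = 0)
V(w) = 7 (V(w) = (0 + 2) + 5 = 2 + 5 = 7)
(8*V(H(1)))/(-50) - 33 = (8*7)/(-50) - 33 = 56*(-1/50) - 33 = -28/25 - 33 = -853/25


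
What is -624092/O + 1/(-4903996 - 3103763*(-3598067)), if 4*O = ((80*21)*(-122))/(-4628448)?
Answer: -495398814572518621425631/8787798287565165 ≈ -5.6374e+7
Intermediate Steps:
O = 2135/192852 (O = (((80*21)*(-122))/(-4628448))/4 = ((1680*(-122))*(-1/4628448))/4 = (-204960*(-1/4628448))/4 = (¼)*(2135/48213) = 2135/192852 ≈ 0.011071)
-624092/O + 1/(-4903996 - 3103763*(-3598067)) = -624092/2135/192852 + 1/(-4903996 - 3103763*(-3598067)) = -624092*192852/2135 - 1/3598067/(-8007759) = -17193912912/305 - 1/8007759*(-1/3598067) = -17193912912/305 + 1/28812453401853 = -495398814572518621425631/8787798287565165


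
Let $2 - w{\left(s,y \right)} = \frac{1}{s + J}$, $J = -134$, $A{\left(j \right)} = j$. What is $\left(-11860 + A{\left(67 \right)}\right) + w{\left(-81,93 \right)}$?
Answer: $- \frac{2535064}{215} \approx -11791.0$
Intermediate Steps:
$w{\left(s,y \right)} = 2 - \frac{1}{-134 + s}$ ($w{\left(s,y \right)} = 2 - \frac{1}{s - 134} = 2 - \frac{1}{-134 + s}$)
$\left(-11860 + A{\left(67 \right)}\right) + w{\left(-81,93 \right)} = \left(-11860 + 67\right) + \frac{-269 + 2 \left(-81\right)}{-134 - 81} = -11793 + \frac{-269 - 162}{-215} = -11793 - - \frac{431}{215} = -11793 + \frac{431}{215} = - \frac{2535064}{215}$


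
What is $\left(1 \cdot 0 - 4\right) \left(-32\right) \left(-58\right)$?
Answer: $-7424$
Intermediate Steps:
$\left(1 \cdot 0 - 4\right) \left(-32\right) \left(-58\right) = \left(0 - 4\right) \left(-32\right) \left(-58\right) = \left(-4\right) \left(-32\right) \left(-58\right) = 128 \left(-58\right) = -7424$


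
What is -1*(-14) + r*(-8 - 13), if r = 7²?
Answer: -1015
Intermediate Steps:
r = 49
-1*(-14) + r*(-8 - 13) = -1*(-14) + 49*(-8 - 13) = 14 + 49*(-21) = 14 - 1029 = -1015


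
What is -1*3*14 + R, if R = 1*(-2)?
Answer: -44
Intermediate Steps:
R = -2
-1*3*14 + R = -1*3*14 - 2 = -3*14 - 2 = -42 - 2 = -44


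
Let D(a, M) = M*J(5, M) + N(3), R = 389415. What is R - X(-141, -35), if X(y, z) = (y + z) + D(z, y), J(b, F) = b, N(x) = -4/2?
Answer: 390298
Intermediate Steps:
N(x) = -2 (N(x) = -4*½ = -2)
D(a, M) = -2 + 5*M (D(a, M) = M*5 - 2 = 5*M - 2 = -2 + 5*M)
X(y, z) = -2 + z + 6*y (X(y, z) = (y + z) + (-2 + 5*y) = -2 + z + 6*y)
R - X(-141, -35) = 389415 - (-2 - 35 + 6*(-141)) = 389415 - (-2 - 35 - 846) = 389415 - 1*(-883) = 389415 + 883 = 390298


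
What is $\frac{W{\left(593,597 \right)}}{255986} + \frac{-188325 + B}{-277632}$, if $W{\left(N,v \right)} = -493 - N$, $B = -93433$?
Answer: $\frac{17956148759}{17767476288} \approx 1.0106$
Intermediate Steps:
$\frac{W{\left(593,597 \right)}}{255986} + \frac{-188325 + B}{-277632} = \frac{-493 - 593}{255986} + \frac{-188325 - 93433}{-277632} = \left(-493 - 593\right) \frac{1}{255986} - - \frac{140879}{138816} = \left(-1086\right) \frac{1}{255986} + \frac{140879}{138816} = - \frac{543}{127993} + \frac{140879}{138816} = \frac{17956148759}{17767476288}$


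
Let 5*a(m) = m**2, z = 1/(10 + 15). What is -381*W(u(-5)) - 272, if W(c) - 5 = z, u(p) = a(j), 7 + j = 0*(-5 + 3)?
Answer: -54806/25 ≈ -2192.2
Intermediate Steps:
z = 1/25 ≈ 0.040000
j = -7 (j = -7 + 0*(-5 + 3) = -7 + 0*(-2) = -7 + 0 = -7)
a(m) = m**2/5
u(p) = 49/5 (u(p) = (1/5)*(-7)**2 = (1/5)*49 = 49/5)
W(c) = 126/25 (W(c) = 5 + 1/25 = 126/25)
-381*W(u(-5)) - 272 = -381*126/25 - 272 = -48006/25 - 272 = -54806/25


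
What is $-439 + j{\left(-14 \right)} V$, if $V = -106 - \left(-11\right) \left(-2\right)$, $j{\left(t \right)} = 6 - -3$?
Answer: $-1591$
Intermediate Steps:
$j{\left(t \right)} = 9$ ($j{\left(t \right)} = 6 + 3 = 9$)
$V = -128$ ($V = -106 - 22 = -128$)
$-439 + j{\left(-14 \right)} V = -439 + 9 \left(-128\right) = -439 - 1152 = -1591$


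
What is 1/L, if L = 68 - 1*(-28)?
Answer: 1/96 ≈ 0.010417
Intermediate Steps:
L = 96 (L = 68 + 28 = 96)
1/L = 1/96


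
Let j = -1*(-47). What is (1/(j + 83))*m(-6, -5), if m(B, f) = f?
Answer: -1/26 ≈ -0.038462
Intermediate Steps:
j = 47
(1/(j + 83))*m(-6, -5) = (1/(47 + 83))*(-5) = (1/130)*(-5) = -1/26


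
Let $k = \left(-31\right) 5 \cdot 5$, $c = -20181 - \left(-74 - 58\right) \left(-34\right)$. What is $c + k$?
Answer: $-25444$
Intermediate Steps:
$c = -24669$ ($c = -20181 - \left(-132\right) \left(-34\right) = -20181 - 4488 = -24669$)
$k = -775$ ($k = \left(-155\right) 5 = -775$)
$c + k = -24669 - 775 = -25444$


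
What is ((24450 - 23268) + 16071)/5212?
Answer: 17253/5212 ≈ 3.3102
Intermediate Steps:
((24450 - 23268) + 16071)/5212 = (1182 + 16071)*(1/5212) = 17253*(1/5212) = 17253/5212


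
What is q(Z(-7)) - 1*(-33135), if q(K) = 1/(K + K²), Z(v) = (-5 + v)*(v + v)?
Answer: 940768921/28392 ≈ 33135.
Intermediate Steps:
Z(v) = 2*v*(-5 + v) (Z(v) = (-5 + v)*(2*v) = 2*v*(-5 + v))
q(Z(-7)) - 1*(-33135) = 1/(((2*(-7)*(-5 - 7)))*(1 + 2*(-7)*(-5 - 7))) - 1*(-33135) = 1/(((2*(-7)*(-12)))*(1 + 2*(-7)*(-12))) + 33135 = 1/(168*(1 + 168)) + 33135 = (1/168)/169 + 33135 = (1/168)*(1/169) + 33135 = 1/28392 + 33135 = 940768921/28392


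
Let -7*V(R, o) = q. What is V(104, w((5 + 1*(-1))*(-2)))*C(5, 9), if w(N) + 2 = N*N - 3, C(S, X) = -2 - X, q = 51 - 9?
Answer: 66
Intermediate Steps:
q = 42
w(N) = -5 + N² (w(N) = -2 + (N*N - 3) = -2 + (N² - 3) = -2 + (-3 + N²) = -5 + N²)
V(R, o) = -6 (V(R, o) = -⅐*42 = -6)
V(104, w((5 + 1*(-1))*(-2)))*C(5, 9) = -6*(-2 - 1*9) = -6*(-2 - 9) = -6*(-11) = 66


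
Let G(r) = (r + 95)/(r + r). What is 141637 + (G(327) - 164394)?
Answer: -7441328/327 ≈ -22756.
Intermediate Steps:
G(r) = (95 + r)/(2*r) (G(r) = (95 + r)/((2*r)) = (95 + r)*(1/(2*r)) = (95 + r)/(2*r))
141637 + (G(327) - 164394) = 141637 + ((½)*(95 + 327)/327 - 164394) = 141637 + ((½)*(1/327)*422 - 164394) = 141637 + (211/327 - 164394) = 141637 - 53756627/327 = -7441328/327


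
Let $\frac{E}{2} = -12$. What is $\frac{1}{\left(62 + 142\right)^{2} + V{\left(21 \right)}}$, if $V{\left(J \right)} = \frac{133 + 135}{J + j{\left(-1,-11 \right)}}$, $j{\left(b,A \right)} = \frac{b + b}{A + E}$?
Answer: $\frac{11}{457916} \approx 2.4022 \cdot 10^{-5}$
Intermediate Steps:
$E = -24$ ($E = 2 \left(-12\right) = -24$)
$j{\left(b,A \right)} = \frac{2 b}{-24 + A}$ ($j{\left(b,A \right)} = \frac{b + b}{A - 24} = \frac{2 b}{-24 + A}$)
$V{\left(J \right)} = \frac{268}{\frac{2}{35} + J}$ ($V{\left(J \right)} = \frac{133 + 135}{J + 2 \left(-1\right) \frac{1}{-24 - 11}} = \frac{268}{J + 2 \left(-1\right) \frac{1}{-35}} = \frac{268}{J + 2 \left(-1\right) \left(- \frac{1}{35}\right)} = \frac{268}{J + \frac{2}{35}} = \frac{268}{\frac{2}{35} + J}$)
$\frac{1}{\left(62 + 142\right)^{2} + V{\left(21 \right)}} = \frac{1}{\left(62 + 142\right)^{2} + \frac{9380}{2 + 35 \cdot 21}} = \frac{1}{204^{2} + \frac{9380}{2 + 735}} = \frac{1}{41616 + \frac{9380}{737}} = \frac{1}{41616 + 9380 \cdot \frac{1}{737}} = \frac{1}{41616 + \frac{140}{11}} = \frac{1}{\frac{457916}{11}} = \frac{11}{457916}$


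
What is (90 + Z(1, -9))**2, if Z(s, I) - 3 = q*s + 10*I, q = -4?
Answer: 1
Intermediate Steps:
Z(s, I) = 3 - 4*s + 10*I (Z(s, I) = 3 + (-4*s + 10*I) = 3 - 4*s + 10*I)
(90 + Z(1, -9))**2 = (90 + (3 - 4*1 + 10*(-9)))**2 = (90 + (3 - 4 - 90))**2 = (90 - 91)**2 = (-1)**2 = 1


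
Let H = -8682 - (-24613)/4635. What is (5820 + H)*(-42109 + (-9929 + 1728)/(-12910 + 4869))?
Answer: 4483191461152876/37270035 ≈ 1.2029e+8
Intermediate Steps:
H = -40216457/4635 (H = -8682 - (-24613)/4635 = -8682 - 1*(-24613/4635) = -8682 + 24613/4635 = -40216457/4635 ≈ -8676.7)
(5820 + H)*(-42109 + (-9929 + 1728)/(-12910 + 4869)) = (5820 - 40216457/4635)*(-42109 + (-9929 + 1728)/(-12910 + 4869)) = -13240757*(-42109 - 8201/(-8041))/4635 = -13240757*(-42109 - 8201*(-1/8041))/4635 = -13240757*(-42109 + 8201/8041)/4635 = -13240757/4635*(-338590268/8041) = 4483191461152876/37270035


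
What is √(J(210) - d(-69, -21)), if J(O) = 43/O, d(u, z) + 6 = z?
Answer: √1199730/210 ≈ 5.2158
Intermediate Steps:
d(u, z) = -6 + z
√(J(210) - d(-69, -21)) = √(43/210 - (-6 - 21)) = √(43*(1/210) - 1*(-27)) = √(43/210 + 27) = √(5713/210) = √1199730/210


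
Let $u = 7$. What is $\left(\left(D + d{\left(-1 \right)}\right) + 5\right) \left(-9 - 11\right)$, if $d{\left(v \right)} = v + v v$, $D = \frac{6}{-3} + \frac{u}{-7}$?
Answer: $-40$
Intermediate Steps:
$D = -3$ ($D = \frac{6}{-3} + \frac{7}{-7} = 6 \left(- \frac{1}{3}\right) + 7 \left(- \frac{1}{7}\right) = -2 - 1 = -3$)
$d{\left(v \right)} = v + v^{2}$
$\left(\left(D + d{\left(-1 \right)}\right) + 5\right) \left(-9 - 11\right) = \left(\left(-3 - \left(1 - 1\right)\right) + 5\right) \left(-9 - 11\right) = \left(\left(-3 - 0\right) + 5\right) \left(-20\right) = \left(\left(-3 + 0\right) + 5\right) \left(-20\right) = \left(-3 + 5\right) \left(-20\right) = 2 \left(-20\right) = -40$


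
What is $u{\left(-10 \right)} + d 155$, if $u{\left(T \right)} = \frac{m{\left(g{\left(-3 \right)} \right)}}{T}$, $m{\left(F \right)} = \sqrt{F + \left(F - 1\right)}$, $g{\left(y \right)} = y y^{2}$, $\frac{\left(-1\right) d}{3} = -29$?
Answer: $13485 - \frac{i \sqrt{55}}{10} \approx 13485.0 - 0.74162 i$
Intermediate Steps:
$d = 87$ ($d = \left(-3\right) \left(-29\right) = 87$)
$g{\left(y \right)} = y^{3}$
$m{\left(F \right)} = \sqrt{-1 + 2 F}$ ($m{\left(F \right)} = \sqrt{F + \left(-1 + F\right)} = \sqrt{-1 + 2 F}$)
$u{\left(T \right)} = \frac{i \sqrt{55}}{T}$ ($u{\left(T \right)} = \frac{\sqrt{-1 + 2 \left(-3\right)^{3}}}{T} = \frac{\sqrt{-1 + 2 \left(-27\right)}}{T} = \frac{\sqrt{-1 - 54}}{T} = \frac{\sqrt{-55}}{T} = \frac{i \sqrt{55}}{T}$)
$u{\left(-10 \right)} + d 155 = \frac{i \sqrt{55}}{-10} + 87 \cdot 155 = i \sqrt{55} \left(- \frac{1}{10}\right) + 13485 = - \frac{i \sqrt{55}}{10} + 13485 = 13485 - \frac{i \sqrt{55}}{10}$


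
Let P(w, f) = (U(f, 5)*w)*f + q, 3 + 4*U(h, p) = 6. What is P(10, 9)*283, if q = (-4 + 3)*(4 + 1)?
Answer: 35375/2 ≈ 17688.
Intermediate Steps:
U(h, p) = ¾ (U(h, p) = -¾ + (¼)*6 = -¾ + 3/2 = ¾)
q = -5 (q = -1*5 = -5)
P(w, f) = -5 + 3*f*w/4 (P(w, f) = (3*w/4)*f - 5 = 3*f*w/4 - 5 = -5 + 3*f*w/4)
P(10, 9)*283 = (-5 + (¾)*9*10)*283 = (-5 + 135/2)*283 = (125/2)*283 = 35375/2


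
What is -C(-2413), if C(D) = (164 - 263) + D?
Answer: 2512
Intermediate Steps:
C(D) = -99 + D
-C(-2413) = -(-99 - 2413) = -1*(-2512) = 2512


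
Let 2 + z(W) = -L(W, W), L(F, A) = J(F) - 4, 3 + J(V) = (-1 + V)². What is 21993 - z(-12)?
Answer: 22157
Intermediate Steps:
J(V) = -3 + (-1 + V)²
L(F, A) = -7 + (-1 + F)² (L(F, A) = (-3 + (-1 + F)²) - 4 = -7 + (-1 + F)²)
z(W) = 5 - (-1 + W)² (z(W) = -2 - (-7 + (-1 + W)²) = -2 + (7 - (-1 + W)²) = 5 - (-1 + W)²)
21993 - z(-12) = 21993 - (5 - (-1 - 12)²) = 21993 - (5 - 1*(-13)²) = 21993 - (5 - 1*169) = 21993 - (5 - 169) = 21993 - 1*(-164) = 21993 + 164 = 22157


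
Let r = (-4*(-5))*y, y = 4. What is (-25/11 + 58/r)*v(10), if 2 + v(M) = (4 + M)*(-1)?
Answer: 1362/55 ≈ 24.764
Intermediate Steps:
v(M) = -6 - M (v(M) = -2 + (4 + M)*(-1) = -2 + (-4 - M) = -6 - M)
r = 80 (r = -4*(-5)*4 = 20*4 = 80)
(-25/11 + 58/r)*v(10) = (-25/11 + 58/80)*(-6 - 1*10) = (-25*1/11 + 58*(1/80))*(-6 - 10) = (-25/11 + 29/40)*(-16) = -681/440*(-16) = 1362/55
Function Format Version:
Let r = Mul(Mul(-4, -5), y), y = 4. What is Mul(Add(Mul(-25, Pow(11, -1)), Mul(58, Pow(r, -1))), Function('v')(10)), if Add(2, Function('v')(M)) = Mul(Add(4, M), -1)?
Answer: Rational(1362, 55) ≈ 24.764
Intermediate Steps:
Function('v')(M) = Add(-6, Mul(-1, M)) (Function('v')(M) = Add(-2, Mul(Add(4, M), -1)) = Add(-2, Add(-4, Mul(-1, M))) = Add(-6, Mul(-1, M)))
r = 80 (r = Mul(Mul(-4, -5), 4) = Mul(20, 4) = 80)
Mul(Add(Mul(-25, Pow(11, -1)), Mul(58, Pow(r, -1))), Function('v')(10)) = Mul(Add(Mul(-25, Pow(11, -1)), Mul(58, Pow(80, -1))), Add(-6, Mul(-1, 10))) = Mul(Add(Mul(-25, Rational(1, 11)), Mul(58, Rational(1, 80))), Add(-6, -10)) = Mul(Add(Rational(-25, 11), Rational(29, 40)), -16) = Mul(Rational(-681, 440), -16) = Rational(1362, 55)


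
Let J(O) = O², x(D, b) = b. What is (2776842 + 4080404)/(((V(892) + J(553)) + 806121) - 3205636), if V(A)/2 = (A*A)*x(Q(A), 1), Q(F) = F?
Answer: -3428623/251189 ≈ -13.650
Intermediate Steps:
V(A) = 2*A² (V(A) = 2*((A*A)*1) = 2*(A²*1) = 2*A²)
(2776842 + 4080404)/(((V(892) + J(553)) + 806121) - 3205636) = (2776842 + 4080404)/(((2*892² + 553²) + 806121) - 3205636) = 6857246/(((2*795664 + 305809) + 806121) - 3205636) = 6857246/(((1591328 + 305809) + 806121) - 3205636) = 6857246/((1897137 + 806121) - 3205636) = 6857246/(2703258 - 3205636) = 6857246/(-502378) = 6857246*(-1/502378) = -3428623/251189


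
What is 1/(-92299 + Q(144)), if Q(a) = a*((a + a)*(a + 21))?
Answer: 1/6750581 ≈ 1.4814e-7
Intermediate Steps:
Q(a) = 2*a²*(21 + a) (Q(a) = a*((2*a)*(21 + a)) = a*(2*a*(21 + a)) = 2*a²*(21 + a))
1/(-92299 + Q(144)) = 1/(-92299 + 2*144²*(21 + 144)) = 1/(-92299 + 2*20736*165) = 1/(-92299 + 6842880) = 1/6750581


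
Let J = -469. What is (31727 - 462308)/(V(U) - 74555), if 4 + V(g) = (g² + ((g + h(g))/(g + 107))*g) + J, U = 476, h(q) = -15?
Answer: -251028723/88571920 ≈ -2.8342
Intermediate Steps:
V(g) = -473 + g² + g*(-15 + g)/(107 + g) (V(g) = -4 + ((g² + ((g - 15)/(g + 107))*g) - 469) = -4 + ((g² + ((-15 + g)/(107 + g))*g) - 469) = -4 + ((g² + g*(-15 + g)/(107 + g)) - 469) = -4 + (-469 + g² + g*(-15 + g)/(107 + g)) = -473 + g² + g*(-15 + g)/(107 + g))
(31727 - 462308)/(V(U) - 74555) = (31727 - 462308)/((-50611 + 476³ - 488*476 + 108*476²)/(107 + 476) - 74555) = -430581/((-50611 + 107850176 - 232288 + 108*226576)/583 - 74555) = -430581/((-50611 + 107850176 - 232288 + 24470208)/583 - 74555) = -430581/((1/583)*132037485 - 74555) = -430581/(132037485/583 - 74555) = -430581/88571920/583 = -430581*583/88571920 = -251028723/88571920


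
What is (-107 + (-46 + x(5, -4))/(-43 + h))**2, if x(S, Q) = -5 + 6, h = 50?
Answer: 630436/49 ≈ 12866.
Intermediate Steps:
x(S, Q) = 1
(-107 + (-46 + x(5, -4))/(-43 + h))**2 = (-107 + (-46 + 1)/(-43 + 50))**2 = (-107 - 45/7)**2 = (-794/7)**2 = 630436/49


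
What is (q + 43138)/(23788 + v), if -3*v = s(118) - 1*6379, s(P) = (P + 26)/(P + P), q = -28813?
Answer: 2535525/4586801 ≈ 0.55279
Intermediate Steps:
s(P) = (26 + P)/(2*P) (s(P) = (26 + P)/((2*P)) = (26 + P)*(1/(2*P)) = (26 + P)/(2*P))
v = 376325/177 (v = -((1/2)*(26 + 118)/118 - 1*6379)/3 = -((1/2)*(1/118)*144 - 6379)/3 = -(36/59 - 6379)/3 = -1/3*(-376325/59) = 376325/177 ≈ 2126.1)
(q + 43138)/(23788 + v) = (-28813 + 43138)/(23788 + 376325/177) = 14325/(4586801/177) = 14325*(177/4586801) = 2535525/4586801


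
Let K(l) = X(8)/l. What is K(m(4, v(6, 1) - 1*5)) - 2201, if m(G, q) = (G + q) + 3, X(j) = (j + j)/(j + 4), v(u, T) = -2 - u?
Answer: -19811/9 ≈ -2201.2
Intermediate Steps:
X(j) = 2*j/(4 + j) (X(j) = (2*j)/(4 + j) = 2*j/(4 + j))
m(G, q) = 3 + G + q
K(l) = 4/(3*l) (K(l) = (2*8/(4 + 8))/l = (2*8/12)/l = (2*8*(1/12))/l = 4/(3*l))
K(m(4, v(6, 1) - 1*5)) - 2201 = 4/(3*(3 + 4 + ((-2 - 1*6) - 1*5))) - 2201 = 4/(3*(3 + 4 + ((-2 - 6) - 5))) - 2201 = 4/(3*(3 + 4 + (-8 - 5))) - 2201 = 4/(3*(3 + 4 - 13)) - 2201 = (4/3)/(-6) - 2201 = (4/3)*(-⅙) - 2201 = -2/9 - 2201 = -19811/9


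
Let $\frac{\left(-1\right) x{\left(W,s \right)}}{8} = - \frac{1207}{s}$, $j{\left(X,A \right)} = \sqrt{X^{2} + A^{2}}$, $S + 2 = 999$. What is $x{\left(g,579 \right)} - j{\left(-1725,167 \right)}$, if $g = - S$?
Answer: $\frac{9656}{579} - \sqrt{3003514} \approx -1716.4$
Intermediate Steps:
$S = 997$ ($S = -2 + 999 = 997$)
$j{\left(X,A \right)} = \sqrt{A^{2} + X^{2}}$
$g = -997$ ($g = \left(-1\right) 997 = -997$)
$x{\left(W,s \right)} = \frac{9656}{s}$ ($x{\left(W,s \right)} = - 8 \left(- \frac{1207}{s}\right) = \frac{9656}{s}$)
$x{\left(g,579 \right)} - j{\left(-1725,167 \right)} = \frac{9656}{579} - \sqrt{167^{2} + \left(-1725\right)^{2}} = 9656 \cdot \frac{1}{579} - \sqrt{27889 + 2975625} = \frac{9656}{579} - \sqrt{3003514}$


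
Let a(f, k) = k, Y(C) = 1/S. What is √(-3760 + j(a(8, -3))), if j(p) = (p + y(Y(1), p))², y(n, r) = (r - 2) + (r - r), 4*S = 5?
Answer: 4*I*√231 ≈ 60.795*I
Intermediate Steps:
S = 5/4 (S = (¼)*5 = 5/4 ≈ 1.2500)
Y(C) = ⅘ (Y(C) = 1/(5/4) = ⅘)
y(n, r) = -2 + r (y(n, r) = (-2 + r) + 0 = -2 + r)
j(p) = (-2 + 2*p)² (j(p) = (p + (-2 + p))² = (-2 + 2*p)²)
√(-3760 + j(a(8, -3))) = √(-3760 + 4*(-1 - 3)²) = √(-3760 + 4*(-4)²) = √(-3760 + 4*16) = √(-3760 + 64) = √(-3696) = 4*I*√231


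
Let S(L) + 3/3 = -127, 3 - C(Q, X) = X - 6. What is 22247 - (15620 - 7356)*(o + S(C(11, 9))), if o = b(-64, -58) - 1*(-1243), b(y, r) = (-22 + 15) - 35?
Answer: -8845025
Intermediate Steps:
b(y, r) = -42 (b(y, r) = -7 - 35 = -42)
o = 1201 (o = -42 - 1*(-1243) = -42 + 1243 = 1201)
C(Q, X) = 9 - X (C(Q, X) = 3 - (X - 6) = 3 - (-6 + X) = 3 + (6 - X) = 9 - X)
S(L) = -128 (S(L) = -1 - 127 = -128)
22247 - (15620 - 7356)*(o + S(C(11, 9))) = 22247 - (15620 - 7356)*(1201 - 128) = 22247 - 8264*1073 = 22247 - 1*8867272 = 22247 - 8867272 = -8845025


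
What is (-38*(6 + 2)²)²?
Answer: 5914624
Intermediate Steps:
(-38*(6 + 2)²)² = (-38*8²)² = (-38*64)² = (-2432)² = 5914624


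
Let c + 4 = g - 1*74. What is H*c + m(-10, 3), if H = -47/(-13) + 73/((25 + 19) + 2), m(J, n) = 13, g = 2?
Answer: -114331/299 ≈ -382.38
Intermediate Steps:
H = 3111/598 (H = -47*(-1/13) + 73/(44 + 2) = 47/13 + 73/46 = 3111/598 ≈ 5.2023)
c = -76 (c = -4 + (2 - 1*74) = -4 + (2 - 74) = -4 - 72 = -76)
H*c + m(-10, 3) = (3111/598)*(-76) + 13 = -118218/299 + 13 = -114331/299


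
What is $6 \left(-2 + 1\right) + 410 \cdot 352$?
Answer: $144314$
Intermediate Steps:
$6 \left(-2 + 1\right) + 410 \cdot 352 = 6 \left(-1\right) + 144320 = -6 + 144320 = 144314$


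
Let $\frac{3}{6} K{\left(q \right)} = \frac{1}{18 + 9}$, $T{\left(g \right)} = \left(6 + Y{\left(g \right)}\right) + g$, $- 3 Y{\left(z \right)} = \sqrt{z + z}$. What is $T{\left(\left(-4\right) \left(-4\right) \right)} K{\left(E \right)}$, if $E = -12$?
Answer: $\frac{44}{27} - \frac{8 \sqrt{2}}{81} \approx 1.49$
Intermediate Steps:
$Y{\left(z \right)} = - \frac{\sqrt{2} \sqrt{z}}{3}$ ($Y{\left(z \right)} = - \frac{\sqrt{z + z}}{3} = - \frac{\sqrt{2 z}}{3} = - \frac{\sqrt{2} \sqrt{z}}{3}$)
$T{\left(g \right)} = 6 + g - \frac{\sqrt{2} \sqrt{g}}{3}$ ($T{\left(g \right)} = \left(6 - \frac{\sqrt{2} \sqrt{g}}{3}\right) + g = 6 + g - \frac{\sqrt{2} \sqrt{g}}{3}$)
$K{\left(q \right)} = \frac{2}{27}$ ($K{\left(q \right)} = \frac{2}{18 + 9} = \frac{2}{27}$)
$T{\left(\left(-4\right) \left(-4\right) \right)} K{\left(E \right)} = \left(6 - -16 - \frac{\sqrt{2} \sqrt{\left(-4\right) \left(-4\right)}}{3}\right) \frac{2}{27} = \left(6 + 16 - \frac{\sqrt{2} \sqrt{16}}{3}\right) \frac{2}{27} = \left(6 + 16 - \frac{1}{3} \sqrt{2} \cdot 4\right) \frac{2}{27} = \left(6 + 16 - \frac{4 \sqrt{2}}{3}\right) \frac{2}{27} = \left(22 - \frac{4 \sqrt{2}}{3}\right) \frac{2}{27} = \frac{44}{27} - \frac{8 \sqrt{2}}{81}$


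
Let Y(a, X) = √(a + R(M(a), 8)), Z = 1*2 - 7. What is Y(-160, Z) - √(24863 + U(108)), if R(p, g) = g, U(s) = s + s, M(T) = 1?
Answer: -√25079 + 2*I*√38 ≈ -158.36 + 12.329*I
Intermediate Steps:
U(s) = 2*s
Z = -5 (Z = 2 - 7 = -5)
Y(a, X) = √(8 + a) (Y(a, X) = √(a + 8) = √(8 + a))
Y(-160, Z) - √(24863 + U(108)) = √(8 - 160) - √(24863 + 2*108) = √(-152) - √(24863 + 216) = 2*I*√38 - √25079 = -√25079 + 2*I*√38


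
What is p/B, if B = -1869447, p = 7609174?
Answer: -7609174/1869447 ≈ -4.0703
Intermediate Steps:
p/B = 7609174/(-1869447) = 7609174*(-1/1869447) = -7609174/1869447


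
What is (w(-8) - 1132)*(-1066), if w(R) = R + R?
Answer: 1223768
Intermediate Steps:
w(R) = 2*R
(w(-8) - 1132)*(-1066) = (2*(-8) - 1132)*(-1066) = (-16 - 1132)*(-1066) = -1148*(-1066) = 1223768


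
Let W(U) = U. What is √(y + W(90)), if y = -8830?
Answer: 2*I*√2185 ≈ 93.488*I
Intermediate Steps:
√(y + W(90)) = √(-8830 + 90) = √(-8740) = 2*I*√2185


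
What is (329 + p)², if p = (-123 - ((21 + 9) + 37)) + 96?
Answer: 55225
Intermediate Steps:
p = -94 (p = (-123 - (30 + 37)) + 96 = (-123 - 1*67) + 96 = (-123 - 67) + 96 = -190 + 96 = -94)
(329 + p)² = (329 - 94)² = 235² = 55225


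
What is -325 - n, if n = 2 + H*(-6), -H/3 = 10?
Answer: -507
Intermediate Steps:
H = -30 (H = -3*10 = -30)
n = 182 (n = 2 - 30*(-6) = 2 + 180 = 182)
-325 - n = -325 - 1*182 = -325 - 182 = -507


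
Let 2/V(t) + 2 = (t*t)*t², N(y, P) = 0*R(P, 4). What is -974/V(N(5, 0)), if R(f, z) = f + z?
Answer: 974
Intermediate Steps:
N(y, P) = 0 (N(y, P) = 0*(P + 4) = 0*(4 + P) = 0)
V(t) = 2/(-2 + t⁴) (V(t) = 2/(-2 + (t*t)*t²) = 2/(-2 + t²*t²) = 2/(-2 + t⁴))
-974/V(N(5, 0)) = -974/(2/(-2 + 0⁴)) = -974/(2/(-2 + 0)) = -974/(2/(-2)) = -974/(2*(-½)) = -974/(-1) = -974*(-1) = 974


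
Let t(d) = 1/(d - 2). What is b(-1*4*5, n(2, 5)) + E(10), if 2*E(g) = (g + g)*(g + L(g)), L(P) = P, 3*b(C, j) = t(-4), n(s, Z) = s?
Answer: 3599/18 ≈ 199.94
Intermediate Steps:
t(d) = 1/(-2 + d)
b(C, j) = -1/18 (b(C, j) = 1/(3*(-2 - 4)) = (⅓)/(-6) = (⅓)*(-⅙) = -1/18)
E(g) = 2*g² (E(g) = ((g + g)*(g + g))/2 = ((2*g)*(2*g))/2 = (4*g²)/2 = 2*g²)
b(-1*4*5, n(2, 5)) + E(10) = -1/18 + 2*10² = -1/18 + 2*100 = -1/18 + 200 = 3599/18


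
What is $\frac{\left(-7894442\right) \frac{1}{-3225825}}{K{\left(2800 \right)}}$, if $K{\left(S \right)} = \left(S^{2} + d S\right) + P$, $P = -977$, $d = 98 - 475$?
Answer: $\frac{7894442}{21882135498975} \approx 3.6077 \cdot 10^{-7}$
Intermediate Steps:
$d = -377$ ($d = 98 - 475 = -377$)
$K{\left(S \right)} = -977 + S^{2} - 377 S$ ($K{\left(S \right)} = \left(S^{2} - 377 S\right) - 977 = -977 + S^{2} - 377 S$)
$\frac{\left(-7894442\right) \frac{1}{-3225825}}{K{\left(2800 \right)}} = \frac{\left(-7894442\right) \frac{1}{-3225825}}{-977 + 2800^{2} - 1055600} = \frac{\left(-7894442\right) \left(- \frac{1}{3225825}\right)}{-977 + 7840000 - 1055600} = \frac{7894442}{3225825 \cdot 6783423} = \frac{7894442}{3225825} \cdot \frac{1}{6783423} = \frac{7894442}{21882135498975}$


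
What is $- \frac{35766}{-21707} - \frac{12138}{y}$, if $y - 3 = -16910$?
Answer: $\frac{868175328}{367000249} \approx 2.3656$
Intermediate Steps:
$y = -16907$ ($y = 3 - 16910 = -16907$)
$- \frac{35766}{-21707} - \frac{12138}{y} = - \frac{35766}{-21707} - \frac{12138}{-16907} = \left(-35766\right) \left(- \frac{1}{21707}\right) - - \frac{12138}{16907} = \frac{35766}{21707} + \frac{12138}{16907} = \frac{868175328}{367000249}$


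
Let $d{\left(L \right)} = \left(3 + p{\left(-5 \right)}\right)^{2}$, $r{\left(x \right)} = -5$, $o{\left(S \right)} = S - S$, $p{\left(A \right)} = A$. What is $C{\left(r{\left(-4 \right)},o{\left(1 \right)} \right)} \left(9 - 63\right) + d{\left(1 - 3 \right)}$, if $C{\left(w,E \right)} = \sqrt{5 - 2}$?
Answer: $4 - 54 \sqrt{3} \approx -89.531$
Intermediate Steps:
$o{\left(S \right)} = 0$
$d{\left(L \right)} = 4$ ($d{\left(L \right)} = \left(3 - 5\right)^{2} = \left(-2\right)^{2} = 4$)
$C{\left(w,E \right)} = \sqrt{3}$
$C{\left(r{\left(-4 \right)},o{\left(1 \right)} \right)} \left(9 - 63\right) + d{\left(1 - 3 \right)} = \sqrt{3} \left(9 - 63\right) + 4 = \sqrt{3} \left(-54\right) + 4 = - 54 \sqrt{3} + 4 = 4 - 54 \sqrt{3}$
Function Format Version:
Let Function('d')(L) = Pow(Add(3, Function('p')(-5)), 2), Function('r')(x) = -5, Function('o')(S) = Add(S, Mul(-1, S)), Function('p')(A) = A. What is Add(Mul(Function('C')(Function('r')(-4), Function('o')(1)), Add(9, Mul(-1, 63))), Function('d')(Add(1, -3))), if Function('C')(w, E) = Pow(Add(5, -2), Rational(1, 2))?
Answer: Add(4, Mul(-54, Pow(3, Rational(1, 2)))) ≈ -89.531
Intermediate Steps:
Function('o')(S) = 0
Function('d')(L) = 4 (Function('d')(L) = Pow(Add(3, -5), 2) = Pow(-2, 2) = 4)
Function('C')(w, E) = Pow(3, Rational(1, 2))
Add(Mul(Function('C')(Function('r')(-4), Function('o')(1)), Add(9, Mul(-1, 63))), Function('d')(Add(1, -3))) = Add(Mul(Pow(3, Rational(1, 2)), Add(9, Mul(-1, 63))), 4) = Add(Mul(Pow(3, Rational(1, 2)), Add(9, -63)), 4) = Add(Mul(Pow(3, Rational(1, 2)), -54), 4) = Add(Mul(-54, Pow(3, Rational(1, 2))), 4) = Add(4, Mul(-54, Pow(3, Rational(1, 2))))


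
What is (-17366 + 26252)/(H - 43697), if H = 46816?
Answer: 8886/3119 ≈ 2.8490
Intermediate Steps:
(-17366 + 26252)/(H - 43697) = (-17366 + 26252)/(46816 - 43697) = 8886/3119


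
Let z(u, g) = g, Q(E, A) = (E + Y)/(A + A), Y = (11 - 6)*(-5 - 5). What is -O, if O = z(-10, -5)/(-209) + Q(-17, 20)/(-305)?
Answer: -75003/2549800 ≈ -0.029415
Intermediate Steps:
Y = -50 (Y = 5*(-10) = -50)
Q(E, A) = (-50 + E)/(2*A) (Q(E, A) = (E - 50)/(A + A) = (-50 + E)/((2*A)) = (-50 + E)*(1/(2*A)) = (-50 + E)/(2*A))
O = 75003/2549800 (O = -5/(-209) + ((½)*(-50 - 17)/20)/(-305) = -5*(-1/209) + ((½)*(1/20)*(-67))*(-1/305) = 5/209 - 67/40*(-1/305) = 5/209 + 67/12200 = 75003/2549800 ≈ 0.029415)
-O = -1*75003/2549800 = -75003/2549800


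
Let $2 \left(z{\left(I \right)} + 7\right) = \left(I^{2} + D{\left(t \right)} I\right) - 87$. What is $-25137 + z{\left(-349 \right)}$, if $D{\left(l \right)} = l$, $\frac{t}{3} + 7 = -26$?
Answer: $\frac{105977}{2} \approx 52989.0$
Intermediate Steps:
$t = -99$ ($t = -21 + 3 \left(-26\right) = -21 - 78 = -99$)
$z{\left(I \right)} = - \frac{101}{2} + \frac{I^{2}}{2} - \frac{99 I}{2}$ ($z{\left(I \right)} = -7 + \frac{\left(I^{2} - 99 I\right) - 87}{2} = -7 + \frac{-87 + I^{2} - 99 I}{2} = -7 - \left(\frac{87}{2} - \frac{I^{2}}{2} + \frac{99 I}{2}\right) = - \frac{101}{2} + \frac{I^{2}}{2} - \frac{99 I}{2}$)
$-25137 + z{\left(-349 \right)} = -25137 - \left(-17225 - \frac{121801}{2}\right) = -25137 + \left(- \frac{101}{2} + \frac{1}{2} \cdot 121801 + \frac{34551}{2}\right) = -25137 + \left(- \frac{101}{2} + \frac{121801}{2} + \frac{34551}{2}\right) = -25137 + \frac{156251}{2} = \frac{105977}{2}$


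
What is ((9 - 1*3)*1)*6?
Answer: 36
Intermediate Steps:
((9 - 1*3)*1)*6 = ((9 - 3)*1)*6 = (6*1)*6 = 6*6 = 36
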